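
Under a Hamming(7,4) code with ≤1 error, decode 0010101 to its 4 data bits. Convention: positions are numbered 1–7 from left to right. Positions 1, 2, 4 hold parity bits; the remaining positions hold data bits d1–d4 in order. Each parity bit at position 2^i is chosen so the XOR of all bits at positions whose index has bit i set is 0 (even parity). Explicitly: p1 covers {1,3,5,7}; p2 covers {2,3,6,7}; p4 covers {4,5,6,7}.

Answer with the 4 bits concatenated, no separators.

1101

s1 (pos 1,3,5,7): 0⊕1⊕1⊕1 = 1
s2 (pos 2,3,6,7): 0⊕1⊕0⊕1 = 0
s4 (pos 4,5,6,7): 0⊕1⊕0⊕1 = 0
Syndrome s4…s1 = 001 → error at position 1.
Flip position 1: 0010101 → 1010101
Read data bits from positions 3,5,6,7: 1101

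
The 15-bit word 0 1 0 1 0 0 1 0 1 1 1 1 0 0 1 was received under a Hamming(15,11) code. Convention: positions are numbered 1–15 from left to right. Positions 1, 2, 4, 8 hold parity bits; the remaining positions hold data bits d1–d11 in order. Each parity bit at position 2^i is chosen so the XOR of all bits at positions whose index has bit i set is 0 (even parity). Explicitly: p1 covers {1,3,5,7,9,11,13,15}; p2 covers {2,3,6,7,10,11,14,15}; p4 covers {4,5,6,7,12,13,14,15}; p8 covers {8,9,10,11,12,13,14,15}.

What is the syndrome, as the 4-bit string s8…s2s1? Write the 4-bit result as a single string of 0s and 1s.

1010

s1 (pos 1,3,5,7,9,11,13,15): 0⊕0⊕0⊕1⊕1⊕1⊕0⊕1 = 0
s2 (pos 2,3,6,7,10,11,14,15): 1⊕0⊕0⊕1⊕1⊕1⊕0⊕1 = 1
s4 (pos 4,5,6,7,12,13,14,15): 1⊕0⊕0⊕1⊕1⊕0⊕0⊕1 = 0
s8 (pos 8,9,10,11,12,13,14,15): 0⊕1⊕1⊕1⊕1⊕0⊕0⊕1 = 1
Syndrome s8…s1 = 1010 → error at position 10.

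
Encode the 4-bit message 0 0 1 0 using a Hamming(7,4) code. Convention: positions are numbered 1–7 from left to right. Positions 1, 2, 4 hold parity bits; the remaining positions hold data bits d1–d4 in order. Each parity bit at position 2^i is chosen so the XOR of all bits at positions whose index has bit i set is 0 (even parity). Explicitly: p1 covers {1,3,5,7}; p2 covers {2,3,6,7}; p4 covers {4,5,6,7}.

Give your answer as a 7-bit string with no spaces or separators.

0101010

Place data at non-parity positions: p1 p2 0 p4 0 1 0
p1 (pos 1,3,5,7): XOR of data positions = 0⊕0⊕0 = 0
p2 (pos 2,3,6,7): XOR of data positions = 0⊕1⊕0 = 1
p4 (pos 4,5,6,7): XOR of data positions = 0⊕1⊕0 = 1
Codeword: 0101010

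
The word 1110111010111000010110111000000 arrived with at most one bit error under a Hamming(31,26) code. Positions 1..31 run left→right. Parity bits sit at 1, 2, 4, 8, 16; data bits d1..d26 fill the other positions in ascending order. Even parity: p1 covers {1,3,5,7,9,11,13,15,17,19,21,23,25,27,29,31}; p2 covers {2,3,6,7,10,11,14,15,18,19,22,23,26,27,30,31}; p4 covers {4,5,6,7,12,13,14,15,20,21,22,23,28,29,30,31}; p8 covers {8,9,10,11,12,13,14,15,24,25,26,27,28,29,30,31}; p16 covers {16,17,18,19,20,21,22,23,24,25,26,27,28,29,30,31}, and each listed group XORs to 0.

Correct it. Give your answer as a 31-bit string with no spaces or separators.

s1 (pos 1,3,5,7,9,11,13,15,17,19,21,23,25,27,29,31): 1⊕1⊕1⊕1⊕1⊕1⊕1⊕0⊕0⊕0⊕1⊕1⊕1⊕0⊕0⊕0 = 0
s2 (pos 2,3,6,7,10,11,14,15,18,19,22,23,26,27,30,31): 1⊕1⊕1⊕1⊕0⊕1⊕0⊕0⊕1⊕0⊕0⊕1⊕0⊕0⊕0⊕0 = 1
s4 (pos 4,5,6,7,12,13,14,15,20,21,22,23,28,29,30,31): 0⊕1⊕1⊕1⊕1⊕1⊕0⊕0⊕1⊕1⊕0⊕1⊕0⊕0⊕0⊕0 = 0
s8 (pos 8,9,10,11,12,13,14,15,24,25,26,27,28,29,30,31): 0⊕1⊕0⊕1⊕1⊕1⊕0⊕0⊕1⊕1⊕0⊕0⊕0⊕0⊕0⊕0 = 0
s16 (pos 16,17,18,19,20,21,22,23,24,25,26,27,28,29,30,31): 0⊕0⊕1⊕0⊕1⊕1⊕0⊕1⊕1⊕1⊕0⊕0⊕0⊕0⊕0⊕0 = 0
Syndrome s16…s1 = 00010 → error at position 2.
Flip position 2: 1110111010111000010110111000000 → 1010111010111000010110111000000

1010111010111000010110111000000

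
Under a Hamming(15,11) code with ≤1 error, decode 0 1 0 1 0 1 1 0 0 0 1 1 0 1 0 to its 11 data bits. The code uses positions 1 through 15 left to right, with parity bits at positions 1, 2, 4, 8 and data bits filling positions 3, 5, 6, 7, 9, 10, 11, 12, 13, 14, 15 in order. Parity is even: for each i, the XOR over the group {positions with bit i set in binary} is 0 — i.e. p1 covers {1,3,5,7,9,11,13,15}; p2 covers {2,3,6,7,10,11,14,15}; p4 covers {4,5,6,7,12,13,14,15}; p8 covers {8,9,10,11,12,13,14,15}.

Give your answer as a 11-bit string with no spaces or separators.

00110011000

s1 (pos 1,3,5,7,9,11,13,15): 0⊕0⊕0⊕1⊕0⊕1⊕0⊕0 = 0
s2 (pos 2,3,6,7,10,11,14,15): 1⊕0⊕1⊕1⊕0⊕1⊕1⊕0 = 1
s4 (pos 4,5,6,7,12,13,14,15): 1⊕0⊕1⊕1⊕1⊕0⊕1⊕0 = 1
s8 (pos 8,9,10,11,12,13,14,15): 0⊕0⊕0⊕1⊕1⊕0⊕1⊕0 = 1
Syndrome s8…s1 = 1110 → error at position 14.
Flip position 14: 010101100011010 → 010101100011000
Read data bits from positions 3,5,6,7,9,10,11,12,13,14,15: 00110011000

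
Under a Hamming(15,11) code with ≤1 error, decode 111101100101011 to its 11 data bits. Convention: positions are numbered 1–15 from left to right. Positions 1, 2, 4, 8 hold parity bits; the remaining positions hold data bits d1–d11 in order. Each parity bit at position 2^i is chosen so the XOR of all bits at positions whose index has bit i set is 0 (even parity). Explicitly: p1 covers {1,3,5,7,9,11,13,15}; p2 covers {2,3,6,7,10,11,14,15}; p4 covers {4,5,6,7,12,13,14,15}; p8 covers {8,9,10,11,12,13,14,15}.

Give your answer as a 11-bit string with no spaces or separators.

10110101011

s1 (pos 1,3,5,7,9,11,13,15): 1⊕1⊕0⊕1⊕0⊕0⊕0⊕1 = 0
s2 (pos 2,3,6,7,10,11,14,15): 1⊕1⊕1⊕1⊕1⊕0⊕1⊕1 = 1
s4 (pos 4,5,6,7,12,13,14,15): 1⊕0⊕1⊕1⊕1⊕0⊕1⊕1 = 0
s8 (pos 8,9,10,11,12,13,14,15): 0⊕0⊕1⊕0⊕1⊕0⊕1⊕1 = 0
Syndrome s8…s1 = 0010 → error at position 2.
Flip position 2: 111101100101011 → 101101100101011
Read data bits from positions 3,5,6,7,9,10,11,12,13,14,15: 10110101011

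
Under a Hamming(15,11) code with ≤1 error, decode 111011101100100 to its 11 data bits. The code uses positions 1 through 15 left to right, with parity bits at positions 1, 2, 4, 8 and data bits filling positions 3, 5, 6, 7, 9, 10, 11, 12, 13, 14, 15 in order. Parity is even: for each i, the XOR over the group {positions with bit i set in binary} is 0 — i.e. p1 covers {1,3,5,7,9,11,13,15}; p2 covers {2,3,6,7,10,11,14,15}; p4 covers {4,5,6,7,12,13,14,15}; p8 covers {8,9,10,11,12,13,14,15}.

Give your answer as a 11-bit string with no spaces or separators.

s1 (pos 1,3,5,7,9,11,13,15): 1⊕1⊕1⊕1⊕1⊕0⊕1⊕0 = 0
s2 (pos 2,3,6,7,10,11,14,15): 1⊕1⊕1⊕1⊕1⊕0⊕0⊕0 = 1
s4 (pos 4,5,6,7,12,13,14,15): 0⊕1⊕1⊕1⊕0⊕1⊕0⊕0 = 0
s8 (pos 8,9,10,11,12,13,14,15): 0⊕1⊕1⊕0⊕0⊕1⊕0⊕0 = 1
Syndrome s8…s1 = 1010 → error at position 10.
Flip position 10: 111011101100100 → 111011101000100
Read data bits from positions 3,5,6,7,9,10,11,12,13,14,15: 11111000100

11111000100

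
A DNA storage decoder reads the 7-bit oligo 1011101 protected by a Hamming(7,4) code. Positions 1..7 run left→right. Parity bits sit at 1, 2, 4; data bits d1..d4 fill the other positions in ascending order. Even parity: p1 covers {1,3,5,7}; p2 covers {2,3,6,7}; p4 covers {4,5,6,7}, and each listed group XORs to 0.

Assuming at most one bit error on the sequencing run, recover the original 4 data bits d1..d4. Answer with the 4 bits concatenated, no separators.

s1 (pos 1,3,5,7): 1⊕1⊕1⊕1 = 0
s2 (pos 2,3,6,7): 0⊕1⊕0⊕1 = 0
s4 (pos 4,5,6,7): 1⊕1⊕0⊕1 = 1
Syndrome s4…s1 = 100 → error at position 4.
Flip position 4: 1011101 → 1010101
Read data bits from positions 3,5,6,7: 1101

1101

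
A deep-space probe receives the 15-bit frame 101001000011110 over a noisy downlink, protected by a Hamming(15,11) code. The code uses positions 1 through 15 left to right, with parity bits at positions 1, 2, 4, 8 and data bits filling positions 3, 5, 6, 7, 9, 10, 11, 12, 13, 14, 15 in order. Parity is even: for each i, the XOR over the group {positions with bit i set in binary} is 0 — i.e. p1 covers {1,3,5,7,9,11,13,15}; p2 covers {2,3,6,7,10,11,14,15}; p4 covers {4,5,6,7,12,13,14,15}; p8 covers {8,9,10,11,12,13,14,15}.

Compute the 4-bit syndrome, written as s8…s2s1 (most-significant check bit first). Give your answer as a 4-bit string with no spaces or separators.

s1 (pos 1,3,5,7,9,11,13,15): 1⊕1⊕0⊕0⊕0⊕1⊕1⊕0 = 0
s2 (pos 2,3,6,7,10,11,14,15): 0⊕1⊕1⊕0⊕0⊕1⊕1⊕0 = 0
s4 (pos 4,5,6,7,12,13,14,15): 0⊕0⊕1⊕0⊕1⊕1⊕1⊕0 = 0
s8 (pos 8,9,10,11,12,13,14,15): 0⊕0⊕0⊕1⊕1⊕1⊕1⊕0 = 0
Syndrome s8…s1 = 0000 → no error.

0000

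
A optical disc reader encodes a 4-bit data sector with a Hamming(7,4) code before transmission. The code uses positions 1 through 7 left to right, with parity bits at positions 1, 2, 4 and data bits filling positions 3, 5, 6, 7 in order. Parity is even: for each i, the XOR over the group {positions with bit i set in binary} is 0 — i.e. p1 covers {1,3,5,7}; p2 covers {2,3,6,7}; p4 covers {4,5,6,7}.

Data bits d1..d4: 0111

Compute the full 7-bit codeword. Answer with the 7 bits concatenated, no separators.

Place data at non-parity positions: p1 p2 0 p4 1 1 1
p1 (pos 1,3,5,7): XOR of data positions = 0⊕1⊕1 = 0
p2 (pos 2,3,6,7): XOR of data positions = 0⊕1⊕1 = 0
p4 (pos 4,5,6,7): XOR of data positions = 1⊕1⊕1 = 1
Codeword: 0001111

0001111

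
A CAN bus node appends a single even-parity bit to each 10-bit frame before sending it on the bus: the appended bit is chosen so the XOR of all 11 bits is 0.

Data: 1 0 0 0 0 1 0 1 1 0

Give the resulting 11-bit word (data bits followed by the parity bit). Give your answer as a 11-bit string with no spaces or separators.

10000101100

XOR of the 10 data bits: 1⊕0⊕0⊕0⊕0⊕1⊕0⊕1⊕1⊕0 = 0
Parity bit = 0 (so all 11 bits XOR to 0).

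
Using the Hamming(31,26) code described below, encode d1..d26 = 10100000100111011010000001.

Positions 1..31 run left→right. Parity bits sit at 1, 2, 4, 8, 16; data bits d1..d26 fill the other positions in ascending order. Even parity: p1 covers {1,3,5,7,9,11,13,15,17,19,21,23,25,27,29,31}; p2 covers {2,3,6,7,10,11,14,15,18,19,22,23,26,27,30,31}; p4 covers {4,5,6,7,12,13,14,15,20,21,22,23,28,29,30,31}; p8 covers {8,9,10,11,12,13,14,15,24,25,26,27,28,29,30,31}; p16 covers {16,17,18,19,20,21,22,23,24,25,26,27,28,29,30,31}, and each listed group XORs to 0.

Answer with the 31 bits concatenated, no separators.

Place data at non-parity positions: p1 p2 1 p4 0 1 0 p8 0 0 0 0 1 0 0 p16 1 1 1 0 1 1 0 1 0 0 0 0 0 0 1
p1 (pos 1,3,5,7,9,11,13,15,17,19,21,23,25,27,29,31): XOR of data positions = 1⊕0⊕0⊕0⊕0⊕1⊕0⊕1⊕1⊕1⊕0⊕0⊕0⊕0⊕1 = 0
p2 (pos 2,3,6,7,10,11,14,15,18,19,22,23,26,27,30,31): XOR of data positions = 1⊕1⊕0⊕0⊕0⊕0⊕0⊕1⊕1⊕1⊕0⊕0⊕0⊕0⊕1 = 0
p4 (pos 4,5,6,7,12,13,14,15,20,21,22,23,28,29,30,31): XOR of data positions = 0⊕1⊕0⊕0⊕1⊕0⊕0⊕0⊕1⊕1⊕0⊕0⊕0⊕0⊕1 = 1
p8 (pos 8,9,10,11,12,13,14,15,24,25,26,27,28,29,30,31): XOR of data positions = 0⊕0⊕0⊕0⊕1⊕0⊕0⊕1⊕0⊕0⊕0⊕0⊕0⊕0⊕1 = 1
p16 (pos 16,17,18,19,20,21,22,23,24,25,26,27,28,29,30,31): XOR of data positions = 1⊕1⊕1⊕0⊕1⊕1⊕0⊕1⊕0⊕0⊕0⊕0⊕0⊕0⊕1 = 1
Codeword: 0011010100001001111011010000001

0011010100001001111011010000001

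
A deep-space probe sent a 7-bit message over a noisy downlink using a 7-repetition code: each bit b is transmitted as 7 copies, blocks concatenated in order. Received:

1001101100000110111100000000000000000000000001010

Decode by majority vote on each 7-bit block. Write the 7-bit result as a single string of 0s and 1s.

Block 1 (1001101): 4 ones → 1
Block 2 (1000001): 2 ones → 0
Block 3 (1011110): 5 ones → 1
Block 4 (0000000): 0 ones → 0
Block 5 (0000000): 0 ones → 0
Block 6 (0000000): 0 ones → 0
Block 7 (0001010): 2 ones → 0

1010000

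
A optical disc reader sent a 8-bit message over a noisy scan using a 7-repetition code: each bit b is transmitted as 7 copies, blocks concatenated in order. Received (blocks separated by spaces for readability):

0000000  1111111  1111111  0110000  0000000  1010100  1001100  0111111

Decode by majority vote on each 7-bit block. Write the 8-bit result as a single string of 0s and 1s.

01100001

Block 1 (0000000): 0 ones → 0
Block 2 (1111111): 7 ones → 1
Block 3 (1111111): 7 ones → 1
Block 4 (0110000): 2 ones → 0
Block 5 (0000000): 0 ones → 0
Block 6 (1010100): 3 ones → 0
Block 7 (1001100): 3 ones → 0
Block 8 (0111111): 6 ones → 1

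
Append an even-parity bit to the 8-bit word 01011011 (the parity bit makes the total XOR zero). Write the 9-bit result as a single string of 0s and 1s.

XOR of the 8 data bits: 0⊕1⊕0⊕1⊕1⊕0⊕1⊕1 = 1
Parity bit = 1 (so all 9 bits XOR to 0).

010110111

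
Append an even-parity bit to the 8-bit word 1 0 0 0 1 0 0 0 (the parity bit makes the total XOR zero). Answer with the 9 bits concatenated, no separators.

100010000

XOR of the 8 data bits: 1⊕0⊕0⊕0⊕1⊕0⊕0⊕0 = 0
Parity bit = 0 (so all 9 bits XOR to 0).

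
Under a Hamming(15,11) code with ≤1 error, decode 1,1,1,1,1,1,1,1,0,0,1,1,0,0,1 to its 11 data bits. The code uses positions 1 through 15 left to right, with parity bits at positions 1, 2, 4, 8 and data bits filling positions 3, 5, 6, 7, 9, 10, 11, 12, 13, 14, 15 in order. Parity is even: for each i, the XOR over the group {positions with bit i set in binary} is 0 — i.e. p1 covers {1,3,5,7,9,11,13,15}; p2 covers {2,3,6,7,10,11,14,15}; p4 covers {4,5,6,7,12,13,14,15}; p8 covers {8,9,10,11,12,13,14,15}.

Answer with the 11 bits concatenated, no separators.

s1 (pos 1,3,5,7,9,11,13,15): 1⊕1⊕1⊕1⊕0⊕1⊕0⊕1 = 0
s2 (pos 2,3,6,7,10,11,14,15): 1⊕1⊕1⊕1⊕0⊕1⊕0⊕1 = 0
s4 (pos 4,5,6,7,12,13,14,15): 1⊕1⊕1⊕1⊕1⊕0⊕0⊕1 = 0
s8 (pos 8,9,10,11,12,13,14,15): 1⊕0⊕0⊕1⊕1⊕0⊕0⊕1 = 0
Syndrome s8…s1 = 0000 → no error.
Read data bits from positions 3,5,6,7,9,10,11,12,13,14,15: 11110011001

11110011001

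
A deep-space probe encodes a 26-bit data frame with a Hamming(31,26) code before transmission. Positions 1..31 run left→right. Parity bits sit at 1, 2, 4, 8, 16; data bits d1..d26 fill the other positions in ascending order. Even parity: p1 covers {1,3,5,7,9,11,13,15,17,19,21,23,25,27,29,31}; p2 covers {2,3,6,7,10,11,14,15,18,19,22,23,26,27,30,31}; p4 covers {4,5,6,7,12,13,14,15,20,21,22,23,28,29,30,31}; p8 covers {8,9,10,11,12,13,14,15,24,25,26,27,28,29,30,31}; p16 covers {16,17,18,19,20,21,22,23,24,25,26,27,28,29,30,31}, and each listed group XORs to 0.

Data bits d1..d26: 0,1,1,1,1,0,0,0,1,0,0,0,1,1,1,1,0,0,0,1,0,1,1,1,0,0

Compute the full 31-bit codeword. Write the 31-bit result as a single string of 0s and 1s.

Place data at non-parity positions: p1 p2 0 p4 1 1 1 p8 1 0 0 0 1 0 0 p16 0 1 1 1 1 0 0 0 1 0 1 1 1 0 0
p1 (pos 1,3,5,7,9,11,13,15,17,19,21,23,25,27,29,31): XOR of data positions = 0⊕1⊕1⊕1⊕0⊕1⊕0⊕0⊕1⊕1⊕0⊕1⊕1⊕1⊕0 = 1
p2 (pos 2,3,6,7,10,11,14,15,18,19,22,23,26,27,30,31): XOR of data positions = 0⊕1⊕1⊕0⊕0⊕0⊕0⊕1⊕1⊕0⊕0⊕0⊕1⊕0⊕0 = 1
p4 (pos 4,5,6,7,12,13,14,15,20,21,22,23,28,29,30,31): XOR of data positions = 1⊕1⊕1⊕0⊕1⊕0⊕0⊕1⊕1⊕0⊕0⊕1⊕1⊕0⊕0 = 0
p8 (pos 8,9,10,11,12,13,14,15,24,25,26,27,28,29,30,31): XOR of data positions = 1⊕0⊕0⊕0⊕1⊕0⊕0⊕0⊕1⊕0⊕1⊕1⊕1⊕0⊕0 = 0
p16 (pos 16,17,18,19,20,21,22,23,24,25,26,27,28,29,30,31): XOR of data positions = 0⊕1⊕1⊕1⊕1⊕0⊕0⊕0⊕1⊕0⊕1⊕1⊕1⊕0⊕0 = 0
Codeword: 1100111010001000011110001011100

1100111010001000011110001011100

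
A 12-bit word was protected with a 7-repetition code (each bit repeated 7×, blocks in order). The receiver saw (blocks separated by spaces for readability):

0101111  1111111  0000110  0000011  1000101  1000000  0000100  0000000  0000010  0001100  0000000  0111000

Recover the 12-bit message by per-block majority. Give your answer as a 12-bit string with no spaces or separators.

110000000000

Block 1 (0101111): 5 ones → 1
Block 2 (1111111): 7 ones → 1
Block 3 (0000110): 2 ones → 0
Block 4 (0000011): 2 ones → 0
Block 5 (1000101): 3 ones → 0
Block 6 (1000000): 1 one → 0
Block 7 (0000100): 1 one → 0
Block 8 (0000000): 0 ones → 0
Block 9 (0000010): 1 one → 0
Block 10 (0001100): 2 ones → 0
Block 11 (0000000): 0 ones → 0
Block 12 (0111000): 3 ones → 0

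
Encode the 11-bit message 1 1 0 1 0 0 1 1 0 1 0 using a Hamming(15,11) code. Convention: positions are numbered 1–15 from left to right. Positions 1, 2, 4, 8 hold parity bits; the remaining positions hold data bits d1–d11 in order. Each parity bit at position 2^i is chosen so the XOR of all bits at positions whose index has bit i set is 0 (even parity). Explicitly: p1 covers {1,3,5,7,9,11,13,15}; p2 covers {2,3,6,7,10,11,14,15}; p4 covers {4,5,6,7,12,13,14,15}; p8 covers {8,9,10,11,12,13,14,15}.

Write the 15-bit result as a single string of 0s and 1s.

Place data at non-parity positions: p1 p2 1 p4 1 0 1 p8 0 0 1 1 0 1 0
p1 (pos 1,3,5,7,9,11,13,15): XOR of data positions = 1⊕1⊕1⊕0⊕1⊕0⊕0 = 0
p2 (pos 2,3,6,7,10,11,14,15): XOR of data positions = 1⊕0⊕1⊕0⊕1⊕1⊕0 = 0
p4 (pos 4,5,6,7,12,13,14,15): XOR of data positions = 1⊕0⊕1⊕1⊕0⊕1⊕0 = 0
p8 (pos 8,9,10,11,12,13,14,15): XOR of data positions = 0⊕0⊕1⊕1⊕0⊕1⊕0 = 1
Codeword: 001010110011010

001010110011010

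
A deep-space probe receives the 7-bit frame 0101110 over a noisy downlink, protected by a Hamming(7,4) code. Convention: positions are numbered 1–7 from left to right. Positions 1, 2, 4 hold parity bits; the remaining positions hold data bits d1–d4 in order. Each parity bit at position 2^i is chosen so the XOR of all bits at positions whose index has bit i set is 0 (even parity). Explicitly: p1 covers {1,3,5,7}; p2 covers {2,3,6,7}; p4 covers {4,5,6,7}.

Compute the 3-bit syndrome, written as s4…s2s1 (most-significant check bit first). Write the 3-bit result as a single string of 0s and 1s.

101

s1 (pos 1,3,5,7): 0⊕0⊕1⊕0 = 1
s2 (pos 2,3,6,7): 1⊕0⊕1⊕0 = 0
s4 (pos 4,5,6,7): 1⊕1⊕1⊕0 = 1
Syndrome s4…s1 = 101 → error at position 5.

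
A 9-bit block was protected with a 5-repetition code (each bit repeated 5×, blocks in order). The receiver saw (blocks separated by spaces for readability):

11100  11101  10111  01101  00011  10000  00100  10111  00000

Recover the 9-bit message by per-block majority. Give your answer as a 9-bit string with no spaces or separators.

111100010

Block 1 (11100): 3 ones → 1
Block 2 (11101): 4 ones → 1
Block 3 (10111): 4 ones → 1
Block 4 (01101): 3 ones → 1
Block 5 (00011): 2 ones → 0
Block 6 (10000): 1 one → 0
Block 7 (00100): 1 one → 0
Block 8 (10111): 4 ones → 1
Block 9 (00000): 0 ones → 0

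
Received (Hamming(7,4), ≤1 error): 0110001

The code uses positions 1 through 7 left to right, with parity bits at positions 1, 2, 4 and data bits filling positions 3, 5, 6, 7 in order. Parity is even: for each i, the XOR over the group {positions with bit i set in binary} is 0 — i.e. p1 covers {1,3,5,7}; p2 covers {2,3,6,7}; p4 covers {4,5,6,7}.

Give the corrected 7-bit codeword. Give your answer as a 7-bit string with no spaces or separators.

s1 (pos 1,3,5,7): 0⊕1⊕0⊕1 = 0
s2 (pos 2,3,6,7): 1⊕1⊕0⊕1 = 1
s4 (pos 4,5,6,7): 0⊕0⊕0⊕1 = 1
Syndrome s4…s1 = 110 → error at position 6.
Flip position 6: 0110001 → 0110011

0110011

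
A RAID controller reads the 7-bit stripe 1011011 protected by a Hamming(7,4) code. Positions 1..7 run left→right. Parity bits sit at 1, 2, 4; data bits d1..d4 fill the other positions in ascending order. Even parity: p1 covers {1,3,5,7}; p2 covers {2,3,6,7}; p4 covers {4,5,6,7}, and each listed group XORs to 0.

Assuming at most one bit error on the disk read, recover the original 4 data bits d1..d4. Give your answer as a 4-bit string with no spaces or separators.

1010

s1 (pos 1,3,5,7): 1⊕1⊕0⊕1 = 1
s2 (pos 2,3,6,7): 0⊕1⊕1⊕1 = 1
s4 (pos 4,5,6,7): 1⊕0⊕1⊕1 = 1
Syndrome s4…s1 = 111 → error at position 7.
Flip position 7: 1011011 → 1011010
Read data bits from positions 3,5,6,7: 1010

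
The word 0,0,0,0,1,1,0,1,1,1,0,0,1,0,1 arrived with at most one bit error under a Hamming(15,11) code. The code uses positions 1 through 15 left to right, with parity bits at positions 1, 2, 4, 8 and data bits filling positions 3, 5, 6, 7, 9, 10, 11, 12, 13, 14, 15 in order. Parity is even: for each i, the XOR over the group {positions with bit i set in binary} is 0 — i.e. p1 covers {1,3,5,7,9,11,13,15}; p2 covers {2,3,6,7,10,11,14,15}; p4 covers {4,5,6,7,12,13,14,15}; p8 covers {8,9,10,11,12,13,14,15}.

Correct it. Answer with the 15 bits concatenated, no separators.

000011011000101

s1 (pos 1,3,5,7,9,11,13,15): 0⊕0⊕1⊕0⊕1⊕0⊕1⊕1 = 0
s2 (pos 2,3,6,7,10,11,14,15): 0⊕0⊕1⊕0⊕1⊕0⊕0⊕1 = 1
s4 (pos 4,5,6,7,12,13,14,15): 0⊕1⊕1⊕0⊕0⊕1⊕0⊕1 = 0
s8 (pos 8,9,10,11,12,13,14,15): 1⊕1⊕1⊕0⊕0⊕1⊕0⊕1 = 1
Syndrome s8…s1 = 1010 → error at position 10.
Flip position 10: 000011011100101 → 000011011000101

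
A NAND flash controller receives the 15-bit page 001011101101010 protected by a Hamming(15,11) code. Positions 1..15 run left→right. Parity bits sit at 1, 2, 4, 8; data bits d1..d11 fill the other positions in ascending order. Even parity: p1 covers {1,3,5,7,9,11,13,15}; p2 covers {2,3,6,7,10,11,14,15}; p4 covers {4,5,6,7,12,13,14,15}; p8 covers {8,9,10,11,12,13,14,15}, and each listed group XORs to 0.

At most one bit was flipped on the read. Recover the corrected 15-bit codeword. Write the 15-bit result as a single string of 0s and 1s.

s1 (pos 1,3,5,7,9,11,13,15): 0⊕1⊕1⊕1⊕1⊕0⊕0⊕0 = 0
s2 (pos 2,3,6,7,10,11,14,15): 0⊕1⊕1⊕1⊕1⊕0⊕1⊕0 = 1
s4 (pos 4,5,6,7,12,13,14,15): 0⊕1⊕1⊕1⊕1⊕0⊕1⊕0 = 1
s8 (pos 8,9,10,11,12,13,14,15): 0⊕1⊕1⊕0⊕1⊕0⊕1⊕0 = 0
Syndrome s8…s1 = 0110 → error at position 6.
Flip position 6: 001011101101010 → 001010101101010

001010101101010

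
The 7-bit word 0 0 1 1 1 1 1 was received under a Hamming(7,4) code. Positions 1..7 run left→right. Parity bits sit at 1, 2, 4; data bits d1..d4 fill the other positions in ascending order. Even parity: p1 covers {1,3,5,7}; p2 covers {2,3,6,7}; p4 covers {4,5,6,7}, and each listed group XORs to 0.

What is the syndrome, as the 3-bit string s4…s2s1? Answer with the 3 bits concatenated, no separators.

011

s1 (pos 1,3,5,7): 0⊕1⊕1⊕1 = 1
s2 (pos 2,3,6,7): 0⊕1⊕1⊕1 = 1
s4 (pos 4,5,6,7): 1⊕1⊕1⊕1 = 0
Syndrome s4…s1 = 011 → error at position 3.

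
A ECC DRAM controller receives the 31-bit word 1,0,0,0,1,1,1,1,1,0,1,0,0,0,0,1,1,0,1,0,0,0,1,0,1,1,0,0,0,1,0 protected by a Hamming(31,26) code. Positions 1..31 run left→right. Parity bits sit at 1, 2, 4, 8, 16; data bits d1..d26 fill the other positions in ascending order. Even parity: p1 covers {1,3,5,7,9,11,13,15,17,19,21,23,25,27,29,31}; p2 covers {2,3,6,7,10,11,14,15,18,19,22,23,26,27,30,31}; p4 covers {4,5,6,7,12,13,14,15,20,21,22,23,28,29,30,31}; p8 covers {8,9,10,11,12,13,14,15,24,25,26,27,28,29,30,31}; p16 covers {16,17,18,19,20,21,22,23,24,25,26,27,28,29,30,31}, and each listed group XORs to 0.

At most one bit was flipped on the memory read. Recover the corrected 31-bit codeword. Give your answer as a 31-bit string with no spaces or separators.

s1 (pos 1,3,5,7,9,11,13,15,17,19,21,23,25,27,29,31): 1⊕0⊕1⊕1⊕1⊕1⊕0⊕0⊕1⊕1⊕0⊕1⊕1⊕0⊕0⊕0 = 1
s2 (pos 2,3,6,7,10,11,14,15,18,19,22,23,26,27,30,31): 0⊕0⊕1⊕1⊕0⊕1⊕0⊕0⊕0⊕1⊕0⊕1⊕1⊕0⊕1⊕0 = 1
s4 (pos 4,5,6,7,12,13,14,15,20,21,22,23,28,29,30,31): 0⊕1⊕1⊕1⊕0⊕0⊕0⊕0⊕0⊕0⊕0⊕1⊕0⊕0⊕1⊕0 = 1
s8 (pos 8,9,10,11,12,13,14,15,24,25,26,27,28,29,30,31): 1⊕1⊕0⊕1⊕0⊕0⊕0⊕0⊕0⊕1⊕1⊕0⊕0⊕0⊕1⊕0 = 0
s16 (pos 16,17,18,19,20,21,22,23,24,25,26,27,28,29,30,31): 1⊕1⊕0⊕1⊕0⊕0⊕0⊕1⊕0⊕1⊕1⊕0⊕0⊕0⊕1⊕0 = 1
Syndrome s16…s1 = 10111 → error at position 23.
Flip position 23: 1000111110100001101000101100010 → 1000111110100001101000001100010

1000111110100001101000001100010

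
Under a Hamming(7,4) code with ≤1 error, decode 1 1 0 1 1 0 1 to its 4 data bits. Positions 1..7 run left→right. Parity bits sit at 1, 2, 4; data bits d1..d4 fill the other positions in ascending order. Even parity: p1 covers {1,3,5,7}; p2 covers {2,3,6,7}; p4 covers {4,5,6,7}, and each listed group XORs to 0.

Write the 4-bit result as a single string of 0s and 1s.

s1 (pos 1,3,5,7): 1⊕0⊕1⊕1 = 1
s2 (pos 2,3,6,7): 1⊕0⊕0⊕1 = 0
s4 (pos 4,5,6,7): 1⊕1⊕0⊕1 = 1
Syndrome s4…s1 = 101 → error at position 5.
Flip position 5: 1101101 → 1101001
Read data bits from positions 3,5,6,7: 0001

0001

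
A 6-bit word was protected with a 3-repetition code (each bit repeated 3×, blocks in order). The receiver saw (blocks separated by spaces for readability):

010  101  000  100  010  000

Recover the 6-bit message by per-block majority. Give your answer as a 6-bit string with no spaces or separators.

010000

Block 1 (010): 1 one → 0
Block 2 (101): 2 ones → 1
Block 3 (000): 0 ones → 0
Block 4 (100): 1 one → 0
Block 5 (010): 1 one → 0
Block 6 (000): 0 ones → 0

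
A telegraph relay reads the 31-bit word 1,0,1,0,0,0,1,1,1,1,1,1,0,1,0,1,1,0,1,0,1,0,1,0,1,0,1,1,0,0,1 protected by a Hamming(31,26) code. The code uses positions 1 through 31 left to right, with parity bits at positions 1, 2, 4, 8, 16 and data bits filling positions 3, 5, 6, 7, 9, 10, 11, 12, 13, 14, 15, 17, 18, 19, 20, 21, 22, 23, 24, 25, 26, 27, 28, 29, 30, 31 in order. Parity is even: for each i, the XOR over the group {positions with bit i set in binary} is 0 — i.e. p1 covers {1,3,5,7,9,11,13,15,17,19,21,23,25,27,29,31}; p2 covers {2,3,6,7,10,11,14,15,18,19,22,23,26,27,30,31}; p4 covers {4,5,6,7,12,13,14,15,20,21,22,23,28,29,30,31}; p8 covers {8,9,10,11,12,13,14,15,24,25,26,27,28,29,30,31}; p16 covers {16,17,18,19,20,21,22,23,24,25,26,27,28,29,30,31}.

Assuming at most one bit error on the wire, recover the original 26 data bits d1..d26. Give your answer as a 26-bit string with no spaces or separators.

10011111010101011101011001

s1 (pos 1,3,5,7,9,11,13,15,17,19,21,23,25,27,29,31): 1⊕1⊕0⊕1⊕1⊕1⊕0⊕0⊕1⊕1⊕1⊕1⊕1⊕1⊕0⊕1 = 0
s2 (pos 2,3,6,7,10,11,14,15,18,19,22,23,26,27,30,31): 0⊕1⊕0⊕1⊕1⊕1⊕1⊕0⊕0⊕1⊕0⊕1⊕0⊕1⊕0⊕1 = 1
s4 (pos 4,5,6,7,12,13,14,15,20,21,22,23,28,29,30,31): 0⊕0⊕0⊕1⊕1⊕0⊕1⊕0⊕0⊕1⊕0⊕1⊕1⊕0⊕0⊕1 = 1
s8 (pos 8,9,10,11,12,13,14,15,24,25,26,27,28,29,30,31): 1⊕1⊕1⊕1⊕1⊕0⊕1⊕0⊕0⊕1⊕0⊕1⊕1⊕0⊕0⊕1 = 0
s16 (pos 16,17,18,19,20,21,22,23,24,25,26,27,28,29,30,31): 1⊕1⊕0⊕1⊕0⊕1⊕0⊕1⊕0⊕1⊕0⊕1⊕1⊕0⊕0⊕1 = 1
Syndrome s16…s1 = 10110 → error at position 22.
Flip position 22: 1010001111110101101010101011001 → 1010001111110101101011101011001
Read data bits from positions 3,5,6,7,9,10,11,12,13,14,15,17,18,19,20,21,22,23,24,25,26,27,28,29,30,31: 10011111010101011101011001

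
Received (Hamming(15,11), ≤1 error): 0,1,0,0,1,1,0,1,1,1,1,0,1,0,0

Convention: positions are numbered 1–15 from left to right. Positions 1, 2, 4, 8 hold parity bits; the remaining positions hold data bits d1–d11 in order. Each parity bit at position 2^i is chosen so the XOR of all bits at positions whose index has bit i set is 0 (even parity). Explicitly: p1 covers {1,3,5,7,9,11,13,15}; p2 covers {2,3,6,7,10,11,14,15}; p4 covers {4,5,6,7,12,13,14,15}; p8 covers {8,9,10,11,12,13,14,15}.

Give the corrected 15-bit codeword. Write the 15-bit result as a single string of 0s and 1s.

010011011111100

s1 (pos 1,3,5,7,9,11,13,15): 0⊕0⊕1⊕0⊕1⊕1⊕1⊕0 = 0
s2 (pos 2,3,6,7,10,11,14,15): 1⊕0⊕1⊕0⊕1⊕1⊕0⊕0 = 0
s4 (pos 4,5,6,7,12,13,14,15): 0⊕1⊕1⊕0⊕0⊕1⊕0⊕0 = 1
s8 (pos 8,9,10,11,12,13,14,15): 1⊕1⊕1⊕1⊕0⊕1⊕0⊕0 = 1
Syndrome s8…s1 = 1100 → error at position 12.
Flip position 12: 010011011110100 → 010011011111100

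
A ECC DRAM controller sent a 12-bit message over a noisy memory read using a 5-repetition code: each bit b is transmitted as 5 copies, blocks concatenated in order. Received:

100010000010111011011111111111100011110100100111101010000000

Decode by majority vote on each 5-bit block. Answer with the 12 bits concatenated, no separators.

001111010100

Block 1 (10001): 2 ones → 0
Block 2 (00000): 0 ones → 0
Block 3 (10111): 4 ones → 1
Block 4 (01101): 3 ones → 1
Block 5 (11111): 5 ones → 1
Block 6 (11111): 5 ones → 1
Block 7 (10001): 2 ones → 0
Block 8 (11101): 4 ones → 1
Block 9 (00100): 1 one → 0
Block 10 (11110): 4 ones → 1
Block 11 (10100): 2 ones → 0
Block 12 (00000): 0 ones → 0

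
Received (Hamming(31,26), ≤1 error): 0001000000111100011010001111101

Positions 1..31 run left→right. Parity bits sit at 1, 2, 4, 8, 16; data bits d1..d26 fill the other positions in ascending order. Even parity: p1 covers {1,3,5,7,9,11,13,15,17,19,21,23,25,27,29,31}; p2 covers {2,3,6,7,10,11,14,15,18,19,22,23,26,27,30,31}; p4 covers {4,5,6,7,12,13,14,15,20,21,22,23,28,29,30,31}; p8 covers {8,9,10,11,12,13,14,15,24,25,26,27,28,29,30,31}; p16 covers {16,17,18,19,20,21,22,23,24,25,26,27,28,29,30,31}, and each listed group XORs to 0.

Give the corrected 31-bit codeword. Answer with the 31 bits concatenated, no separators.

s1 (pos 1,3,5,7,9,11,13,15,17,19,21,23,25,27,29,31): 0⊕0⊕0⊕0⊕0⊕1⊕1⊕0⊕0⊕1⊕1⊕0⊕1⊕1⊕1⊕1 = 0
s2 (pos 2,3,6,7,10,11,14,15,18,19,22,23,26,27,30,31): 0⊕0⊕0⊕0⊕0⊕1⊕1⊕0⊕1⊕1⊕0⊕0⊕1⊕1⊕0⊕1 = 1
s4 (pos 4,5,6,7,12,13,14,15,20,21,22,23,28,29,30,31): 1⊕0⊕0⊕0⊕1⊕1⊕1⊕0⊕0⊕1⊕0⊕0⊕1⊕1⊕0⊕1 = 0
s8 (pos 8,9,10,11,12,13,14,15,24,25,26,27,28,29,30,31): 0⊕0⊕0⊕1⊕1⊕1⊕1⊕0⊕0⊕1⊕1⊕1⊕1⊕1⊕0⊕1 = 0
s16 (pos 16,17,18,19,20,21,22,23,24,25,26,27,28,29,30,31): 0⊕0⊕1⊕1⊕0⊕1⊕0⊕0⊕0⊕1⊕1⊕1⊕1⊕1⊕0⊕1 = 1
Syndrome s16…s1 = 10010 → error at position 18.
Flip position 18: 0001000000111100011010001111101 → 0001000000111100001010001111101

0001000000111100001010001111101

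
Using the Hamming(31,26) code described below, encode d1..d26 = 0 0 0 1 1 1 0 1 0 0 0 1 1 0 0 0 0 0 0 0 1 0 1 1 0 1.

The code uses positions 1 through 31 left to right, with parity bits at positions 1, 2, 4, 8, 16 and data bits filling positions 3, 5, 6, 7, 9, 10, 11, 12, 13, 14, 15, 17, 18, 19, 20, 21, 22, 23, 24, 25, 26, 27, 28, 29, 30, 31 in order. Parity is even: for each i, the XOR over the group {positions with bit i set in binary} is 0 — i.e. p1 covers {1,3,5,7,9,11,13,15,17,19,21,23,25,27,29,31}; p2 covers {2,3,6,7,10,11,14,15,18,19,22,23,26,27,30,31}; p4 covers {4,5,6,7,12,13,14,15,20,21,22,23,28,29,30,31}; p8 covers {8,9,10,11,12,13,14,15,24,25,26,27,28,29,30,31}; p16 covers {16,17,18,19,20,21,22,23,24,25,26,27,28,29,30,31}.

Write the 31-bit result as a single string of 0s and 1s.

Place data at non-parity positions: p1 p2 0 p4 0 0 1 p8 1 1 0 1 0 0 0 p16 1 1 0 0 0 0 0 0 0 1 0 1 1 0 1
p1 (pos 1,3,5,7,9,11,13,15,17,19,21,23,25,27,29,31): XOR of data positions = 0⊕0⊕1⊕1⊕0⊕0⊕0⊕1⊕0⊕0⊕0⊕0⊕0⊕1⊕1 = 1
p2 (pos 2,3,6,7,10,11,14,15,18,19,22,23,26,27,30,31): XOR of data positions = 0⊕0⊕1⊕1⊕0⊕0⊕0⊕1⊕0⊕0⊕0⊕1⊕0⊕0⊕1 = 1
p4 (pos 4,5,6,7,12,13,14,15,20,21,22,23,28,29,30,31): XOR of data positions = 0⊕0⊕1⊕1⊕0⊕0⊕0⊕0⊕0⊕0⊕0⊕1⊕1⊕0⊕1 = 1
p8 (pos 8,9,10,11,12,13,14,15,24,25,26,27,28,29,30,31): XOR of data positions = 1⊕1⊕0⊕1⊕0⊕0⊕0⊕0⊕0⊕1⊕0⊕1⊕1⊕0⊕1 = 1
p16 (pos 16,17,18,19,20,21,22,23,24,25,26,27,28,29,30,31): XOR of data positions = 1⊕1⊕0⊕0⊕0⊕0⊕0⊕0⊕0⊕1⊕0⊕1⊕1⊕0⊕1 = 0
Codeword: 1101001111010000110000000101101

1101001111010000110000000101101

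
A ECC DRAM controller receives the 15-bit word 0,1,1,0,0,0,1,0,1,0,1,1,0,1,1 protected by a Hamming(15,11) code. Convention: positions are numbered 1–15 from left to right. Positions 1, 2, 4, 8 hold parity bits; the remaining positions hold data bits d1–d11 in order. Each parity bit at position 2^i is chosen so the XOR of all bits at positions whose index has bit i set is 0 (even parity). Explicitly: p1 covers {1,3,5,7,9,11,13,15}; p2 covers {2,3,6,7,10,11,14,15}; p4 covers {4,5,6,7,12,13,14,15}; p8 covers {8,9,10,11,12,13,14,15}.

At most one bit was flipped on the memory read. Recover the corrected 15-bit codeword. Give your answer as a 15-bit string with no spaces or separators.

s1 (pos 1,3,5,7,9,11,13,15): 0⊕1⊕0⊕1⊕1⊕1⊕0⊕1 = 1
s2 (pos 2,3,6,7,10,11,14,15): 1⊕1⊕0⊕1⊕0⊕1⊕1⊕1 = 0
s4 (pos 4,5,6,7,12,13,14,15): 0⊕0⊕0⊕1⊕1⊕0⊕1⊕1 = 0
s8 (pos 8,9,10,11,12,13,14,15): 0⊕1⊕0⊕1⊕1⊕0⊕1⊕1 = 1
Syndrome s8…s1 = 1001 → error at position 9.
Flip position 9: 011000101011011 → 011000100011011

011000100011011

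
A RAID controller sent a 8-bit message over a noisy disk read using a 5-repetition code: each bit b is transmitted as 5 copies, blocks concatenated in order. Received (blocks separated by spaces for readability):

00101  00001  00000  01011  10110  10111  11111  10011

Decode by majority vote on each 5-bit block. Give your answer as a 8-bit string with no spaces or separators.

Block 1 (00101): 2 ones → 0
Block 2 (00001): 1 one → 0
Block 3 (00000): 0 ones → 0
Block 4 (01011): 3 ones → 1
Block 5 (10110): 3 ones → 1
Block 6 (10111): 4 ones → 1
Block 7 (11111): 5 ones → 1
Block 8 (10011): 3 ones → 1

00011111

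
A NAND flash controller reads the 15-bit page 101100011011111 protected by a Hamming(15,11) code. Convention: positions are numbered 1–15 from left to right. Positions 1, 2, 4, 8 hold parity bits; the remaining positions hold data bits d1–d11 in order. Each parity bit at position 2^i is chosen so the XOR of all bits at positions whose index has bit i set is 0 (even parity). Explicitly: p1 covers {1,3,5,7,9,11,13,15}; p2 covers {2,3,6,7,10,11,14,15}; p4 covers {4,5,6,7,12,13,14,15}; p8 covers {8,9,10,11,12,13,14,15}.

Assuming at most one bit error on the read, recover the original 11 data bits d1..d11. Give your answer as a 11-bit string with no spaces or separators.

s1 (pos 1,3,5,7,9,11,13,15): 1⊕1⊕0⊕0⊕1⊕1⊕1⊕1 = 0
s2 (pos 2,3,6,7,10,11,14,15): 0⊕1⊕0⊕0⊕0⊕1⊕1⊕1 = 0
s4 (pos 4,5,6,7,12,13,14,15): 1⊕0⊕0⊕0⊕1⊕1⊕1⊕1 = 1
s8 (pos 8,9,10,11,12,13,14,15): 1⊕1⊕0⊕1⊕1⊕1⊕1⊕1 = 1
Syndrome s8…s1 = 1100 → error at position 12.
Flip position 12: 101100011011111 → 101100011010111
Read data bits from positions 3,5,6,7,9,10,11,12,13,14,15: 10001010111

10001010111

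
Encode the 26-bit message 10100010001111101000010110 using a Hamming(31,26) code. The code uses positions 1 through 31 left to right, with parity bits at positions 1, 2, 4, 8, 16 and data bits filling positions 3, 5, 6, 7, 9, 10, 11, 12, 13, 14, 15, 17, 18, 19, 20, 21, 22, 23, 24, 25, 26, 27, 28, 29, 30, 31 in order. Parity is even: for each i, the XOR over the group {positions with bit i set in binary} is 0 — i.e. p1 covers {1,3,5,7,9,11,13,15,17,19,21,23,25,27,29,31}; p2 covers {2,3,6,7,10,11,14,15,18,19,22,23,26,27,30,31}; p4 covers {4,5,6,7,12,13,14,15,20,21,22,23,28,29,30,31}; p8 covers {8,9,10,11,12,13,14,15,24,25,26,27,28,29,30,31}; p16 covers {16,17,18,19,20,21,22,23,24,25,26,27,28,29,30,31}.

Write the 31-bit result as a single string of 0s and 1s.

Place data at non-parity positions: p1 p2 1 p4 0 1 0 p8 0 0 1 0 0 0 1 p16 1 1 1 1 0 1 0 0 0 0 1 0 1 1 0
p1 (pos 1,3,5,7,9,11,13,15,17,19,21,23,25,27,29,31): XOR of data positions = 1⊕0⊕0⊕0⊕1⊕0⊕1⊕1⊕1⊕0⊕0⊕0⊕1⊕1⊕0 = 1
p2 (pos 2,3,6,7,10,11,14,15,18,19,22,23,26,27,30,31): XOR of data positions = 1⊕1⊕0⊕0⊕1⊕0⊕1⊕1⊕1⊕1⊕0⊕0⊕1⊕1⊕0 = 1
p4 (pos 4,5,6,7,12,13,14,15,20,21,22,23,28,29,30,31): XOR of data positions = 0⊕1⊕0⊕0⊕0⊕0⊕1⊕1⊕0⊕1⊕0⊕0⊕1⊕1⊕0 = 0
p8 (pos 8,9,10,11,12,13,14,15,24,25,26,27,28,29,30,31): XOR of data positions = 0⊕0⊕1⊕0⊕0⊕0⊕1⊕0⊕0⊕0⊕1⊕0⊕1⊕1⊕0 = 1
p16 (pos 16,17,18,19,20,21,22,23,24,25,26,27,28,29,30,31): XOR of data positions = 1⊕1⊕1⊕1⊕0⊕1⊕0⊕0⊕0⊕0⊕1⊕0⊕1⊕1⊕0 = 0
Codeword: 1110010100100010111101000010110

1110010100100010111101000010110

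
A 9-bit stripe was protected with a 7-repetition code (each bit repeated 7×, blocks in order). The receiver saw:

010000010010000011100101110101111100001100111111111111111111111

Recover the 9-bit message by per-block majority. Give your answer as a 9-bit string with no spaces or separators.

Block 1 (0100000): 1 one → 0
Block 2 (1001000): 2 ones → 0
Block 3 (0011100): 3 ones → 0
Block 4 (1011101): 5 ones → 1
Block 5 (0111110): 5 ones → 1
Block 6 (0001100): 2 ones → 0
Block 7 (1111111): 7 ones → 1
Block 8 (1111111): 7 ones → 1
Block 9 (1111111): 7 ones → 1

000110111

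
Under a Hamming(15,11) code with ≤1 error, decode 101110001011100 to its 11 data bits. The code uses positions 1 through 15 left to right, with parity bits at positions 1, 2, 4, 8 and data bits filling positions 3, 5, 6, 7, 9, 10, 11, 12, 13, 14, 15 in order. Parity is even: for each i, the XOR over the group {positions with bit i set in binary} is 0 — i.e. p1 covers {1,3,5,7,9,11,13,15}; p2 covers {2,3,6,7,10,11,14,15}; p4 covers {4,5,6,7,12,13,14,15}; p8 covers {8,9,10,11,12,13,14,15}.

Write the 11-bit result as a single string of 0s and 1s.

s1 (pos 1,3,5,7,9,11,13,15): 1⊕1⊕1⊕0⊕1⊕1⊕1⊕0 = 0
s2 (pos 2,3,6,7,10,11,14,15): 0⊕1⊕0⊕0⊕0⊕1⊕0⊕0 = 0
s4 (pos 4,5,6,7,12,13,14,15): 1⊕1⊕0⊕0⊕1⊕1⊕0⊕0 = 0
s8 (pos 8,9,10,11,12,13,14,15): 0⊕1⊕0⊕1⊕1⊕1⊕0⊕0 = 0
Syndrome s8…s1 = 0000 → no error.
Read data bits from positions 3,5,6,7,9,10,11,12,13,14,15: 11001011100

11001011100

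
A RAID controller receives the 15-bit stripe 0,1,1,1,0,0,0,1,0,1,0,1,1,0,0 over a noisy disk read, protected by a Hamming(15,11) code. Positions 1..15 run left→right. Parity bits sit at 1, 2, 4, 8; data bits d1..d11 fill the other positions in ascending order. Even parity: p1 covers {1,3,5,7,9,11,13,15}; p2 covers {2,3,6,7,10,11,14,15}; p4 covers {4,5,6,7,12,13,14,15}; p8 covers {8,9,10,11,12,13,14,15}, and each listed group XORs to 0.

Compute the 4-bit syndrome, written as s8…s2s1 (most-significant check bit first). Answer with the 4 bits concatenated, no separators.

0110

s1 (pos 1,3,5,7,9,11,13,15): 0⊕1⊕0⊕0⊕0⊕0⊕1⊕0 = 0
s2 (pos 2,3,6,7,10,11,14,15): 1⊕1⊕0⊕0⊕1⊕0⊕0⊕0 = 1
s4 (pos 4,5,6,7,12,13,14,15): 1⊕0⊕0⊕0⊕1⊕1⊕0⊕0 = 1
s8 (pos 8,9,10,11,12,13,14,15): 1⊕0⊕1⊕0⊕1⊕1⊕0⊕0 = 0
Syndrome s8…s1 = 0110 → error at position 6.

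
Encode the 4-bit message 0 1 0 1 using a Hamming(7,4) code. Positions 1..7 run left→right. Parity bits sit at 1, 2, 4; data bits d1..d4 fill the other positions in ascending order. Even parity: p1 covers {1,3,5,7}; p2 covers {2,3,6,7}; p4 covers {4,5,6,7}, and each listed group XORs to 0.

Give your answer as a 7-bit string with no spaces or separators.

0100101

Place data at non-parity positions: p1 p2 0 p4 1 0 1
p1 (pos 1,3,5,7): XOR of data positions = 0⊕1⊕1 = 0
p2 (pos 2,3,6,7): XOR of data positions = 0⊕0⊕1 = 1
p4 (pos 4,5,6,7): XOR of data positions = 1⊕0⊕1 = 0
Codeword: 0100101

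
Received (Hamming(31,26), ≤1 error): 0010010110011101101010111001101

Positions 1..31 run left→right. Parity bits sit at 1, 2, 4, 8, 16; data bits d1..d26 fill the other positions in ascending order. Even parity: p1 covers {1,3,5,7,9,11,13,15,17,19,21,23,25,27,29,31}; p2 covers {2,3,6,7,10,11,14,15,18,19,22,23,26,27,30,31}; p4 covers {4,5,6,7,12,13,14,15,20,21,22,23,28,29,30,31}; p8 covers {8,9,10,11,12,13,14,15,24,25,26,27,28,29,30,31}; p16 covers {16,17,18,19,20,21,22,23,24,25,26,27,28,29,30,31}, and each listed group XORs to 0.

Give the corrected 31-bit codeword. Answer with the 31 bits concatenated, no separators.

0011010110011101101010111001101

s1 (pos 1,3,5,7,9,11,13,15,17,19,21,23,25,27,29,31): 0⊕1⊕0⊕0⊕1⊕0⊕1⊕0⊕1⊕1⊕1⊕1⊕1⊕0⊕1⊕1 = 0
s2 (pos 2,3,6,7,10,11,14,15,18,19,22,23,26,27,30,31): 0⊕1⊕1⊕0⊕0⊕0⊕1⊕0⊕0⊕1⊕0⊕1⊕0⊕0⊕0⊕1 = 0
s4 (pos 4,5,6,7,12,13,14,15,20,21,22,23,28,29,30,31): 0⊕0⊕1⊕0⊕1⊕1⊕1⊕0⊕0⊕1⊕0⊕1⊕1⊕1⊕0⊕1 = 1
s8 (pos 8,9,10,11,12,13,14,15,24,25,26,27,28,29,30,31): 1⊕1⊕0⊕0⊕1⊕1⊕1⊕0⊕1⊕1⊕0⊕0⊕1⊕1⊕0⊕1 = 0
s16 (pos 16,17,18,19,20,21,22,23,24,25,26,27,28,29,30,31): 1⊕1⊕0⊕1⊕0⊕1⊕0⊕1⊕1⊕1⊕0⊕0⊕1⊕1⊕0⊕1 = 0
Syndrome s16…s1 = 00100 → error at position 4.
Flip position 4: 0010010110011101101010111001101 → 0011010110011101101010111001101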